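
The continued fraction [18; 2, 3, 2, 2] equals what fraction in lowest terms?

719/39

Using pₖ = aₖpₖ₋₁ + pₖ₋₂ and qₖ = aₖqₖ₋₁ + qₖ₋₂:
  k=0: a=18, p=18, q=1
  k=1: a=2, p=37, q=2
  k=2: a=3, p=129, q=7
  k=3: a=2, p=295, q=16
  k=4: a=2, p=719, q=39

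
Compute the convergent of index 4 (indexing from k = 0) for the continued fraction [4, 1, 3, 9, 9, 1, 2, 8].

1603/337

Using pₖ = aₖpₖ₋₁ + pₖ₋₂, qₖ = aₖqₖ₋₁ + qₖ₋₂ (with p₋₁=1, p₋₂=0, q₋₁=0, q₋₂=1):
  k=0: a=4, p=4, q=1
  k=1: a=1, p=5, q=1
  k=2: a=3, p=19, q=4
  k=3: a=9, p=176, q=37
  k=4: a=9, p=1603, q=337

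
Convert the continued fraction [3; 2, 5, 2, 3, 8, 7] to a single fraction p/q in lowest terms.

Using pₖ = aₖpₖ₋₁ + pₖ₋₂ and qₖ = aₖqₖ₋₁ + qₖ₋₂:
  k=0: a=3, p=3, q=1
  k=1: a=2, p=7, q=2
  k=2: a=5, p=38, q=11
  k=3: a=2, p=83, q=24
  k=4: a=3, p=287, q=83
  k=5: a=8, p=2379, q=688
  k=6: a=7, p=16940, q=4899

16940/4899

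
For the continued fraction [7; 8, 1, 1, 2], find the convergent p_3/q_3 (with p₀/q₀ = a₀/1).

Using pₖ = aₖpₖ₋₁ + pₖ₋₂, qₖ = aₖqₖ₋₁ + qₖ₋₂ (with p₋₁=1, p₋₂=0, q₋₁=0, q₋₂=1):
  k=0: a=7, p=7, q=1
  k=1: a=8, p=57, q=8
  k=2: a=1, p=64, q=9
  k=3: a=1, p=121, q=17

121/17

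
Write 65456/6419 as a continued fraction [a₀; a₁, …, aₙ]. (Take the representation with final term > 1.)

65456 = 10*6419 + 1266
6419 = 5*1266 + 89
1266 = 14*89 + 20
89 = 4*20 + 9
20 = 2*9 + 2
9 = 4*2 + 1
2 = 2*1 + 0  (stop)
So 65456/6419 = [10; 5, 14, 4, 2, 4, 2].

[10; 5, 14, 4, 2, 4, 2]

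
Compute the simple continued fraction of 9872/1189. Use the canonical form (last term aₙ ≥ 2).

9872 = 8·1189 + 360
1189 = 3·360 + 109
360 = 3·109 + 33
109 = 3·33 + 10
33 = 3·10 + 3
10 = 3·3 + 1
3 = 3·1 + 0  (stop)
So 9872/1189 = [8; 3, 3, 3, 3, 3, 3].

[8; 3, 3, 3, 3, 3, 3]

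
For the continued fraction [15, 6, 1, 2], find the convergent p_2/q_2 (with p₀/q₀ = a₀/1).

106/7

Using pₖ = aₖpₖ₋₁ + pₖ₋₂, qₖ = aₖqₖ₋₁ + qₖ₋₂ (with p₋₁=1, p₋₂=0, q₋₁=0, q₋₂=1):
  k=0: a=15, p=15, q=1
  k=1: a=6, p=91, q=6
  k=2: a=1, p=106, q=7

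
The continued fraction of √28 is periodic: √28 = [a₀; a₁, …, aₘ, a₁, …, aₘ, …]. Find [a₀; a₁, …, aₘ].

[5; 3, 2, 3, 10]

a₀ = ⌊√28⌋ = 5.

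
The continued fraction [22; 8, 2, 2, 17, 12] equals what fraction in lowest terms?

Fold from the inside: start with 12/1.
  17 + 1/12 = 205/12
  2 + 12/205 = 422/205
  2 + 205/422 = 1049/422
  8 + 422/1049 = 8814/1049
  22 + 1049/8814 = 194957/8814

194957/8814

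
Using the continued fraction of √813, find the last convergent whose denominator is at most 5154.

√813 = [28; 1, 1, 18, 1, 1, 56, …] (period length 6).
Convergents:
  p_0/q_0 = 28/1
  p_1/q_1 = 29/1
  p_2/q_2 = 57/2
  p_3/q_3 = 1055/37
  p_4/q_4 = 1112/39
  p_5/q_5 = 2167/76
  p_6/q_6 = 122464/4295
  p_7/q_7 = 124631/4371
  p_8/q_8 = 247095/8666
q_7 = 4371 ≤ 5154 < 8666 = q_8, so the answer is 124631/4371.

124631/4371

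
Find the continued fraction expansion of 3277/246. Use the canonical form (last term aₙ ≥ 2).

[13; 3, 8, 1, 3, 2]

3277 = 13×246 + 79
246 = 3×79 + 9
79 = 8×9 + 7
9 = 1×7 + 2
7 = 3×2 + 1
2 = 2×1 + 0  (stop)
So 3277/246 = [13; 3, 8, 1, 3, 2].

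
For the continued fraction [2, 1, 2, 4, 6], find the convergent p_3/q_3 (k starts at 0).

35/13

Using pₖ = aₖpₖ₋₁ + pₖ₋₂, qₖ = aₖqₖ₋₁ + qₖ₋₂ (with p₋₁=1, p₋₂=0, q₋₁=0, q₋₂=1):
  k=0: a=2, p=2, q=1
  k=1: a=1, p=3, q=1
  k=2: a=2, p=8, q=3
  k=3: a=4, p=35, q=13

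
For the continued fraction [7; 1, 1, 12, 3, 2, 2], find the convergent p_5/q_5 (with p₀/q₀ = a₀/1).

Using pₖ = aₖpₖ₋₁ + pₖ₋₂, qₖ = aₖqₖ₋₁ + qₖ₋₂ (with p₋₁=1, p₋₂=0, q₋₁=0, q₋₂=1):
  k=0: a=7, p=7, q=1
  k=1: a=1, p=8, q=1
  k=2: a=1, p=15, q=2
  k=3: a=12, p=188, q=25
  k=4: a=3, p=579, q=77
  k=5: a=2, p=1346, q=179

1346/179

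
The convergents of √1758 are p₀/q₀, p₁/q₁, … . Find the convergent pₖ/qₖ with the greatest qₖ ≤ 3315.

√1758 = [41; 1, 12, 1, 82, …] (period length 4).
Convergents:
  p_0/q_0 = 41/1
  p_1/q_1 = 42/1
  p_2/q_2 = 545/13
  p_3/q_3 = 587/14
  p_4/q_4 = 48679/1161
  p_5/q_5 = 49266/1175
  p_6/q_6 = 639871/15261
q_5 = 1175 ≤ 3315 < 15261 = q_6, so the answer is 49266/1175.

49266/1175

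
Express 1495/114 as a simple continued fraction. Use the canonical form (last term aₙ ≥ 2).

1495 = 13*114 + 13
114 = 8*13 + 10
13 = 1*10 + 3
10 = 3*3 + 1
3 = 3*1 + 0  (stop)
So 1495/114 = [13; 8, 1, 3, 3].

[13; 8, 1, 3, 3]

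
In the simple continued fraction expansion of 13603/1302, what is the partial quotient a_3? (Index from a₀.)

13603 = 10·1302 + 583   →  a_0 = 10
1302 = 2·583 + 136   →  a_1 = 2
583 = 4·136 + 39   →  a_2 = 4
136 = 3·39 + 19   →  a_3 = 3

3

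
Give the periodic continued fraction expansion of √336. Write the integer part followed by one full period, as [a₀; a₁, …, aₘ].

a₀ = ⌊√336⌋ = 18.
With m₀=0, d₀=1 and mₖ₊₁ = dₖaₖ − mₖ, dₖ₊₁ = (n − mₖ₊₁²)/dₖ, aₖ₊₁ = ⌊(a₀+mₖ₊₁)/dₖ₊₁⌋:
  k=1: m=18, d=12, a=3
  k=2: m=18, d=1, a=36
d=1 and a=2a₀=36 at k=2, so the next step gives (m, d) = (18, 12) again — its k=1 value — and the period has length 2.

[18; 3, 36]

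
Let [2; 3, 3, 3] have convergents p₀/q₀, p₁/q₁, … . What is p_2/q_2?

23/10

Using pₖ = aₖpₖ₋₁ + pₖ₋₂, qₖ = aₖqₖ₋₁ + qₖ₋₂ (with p₋₁=1, p₋₂=0, q₋₁=0, q₋₂=1):
  k=0: a=2, p=2, q=1
  k=1: a=3, p=7, q=3
  k=2: a=3, p=23, q=10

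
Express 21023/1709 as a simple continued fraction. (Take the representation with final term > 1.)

21023 = 12*1709 + 515
1709 = 3*515 + 164
515 = 3*164 + 23
164 = 7*23 + 3
23 = 7*3 + 2
3 = 1*2 + 1
2 = 2*1 + 0  (stop)
So 21023/1709 = [12; 3, 3, 7, 7, 1, 2].

[12; 3, 3, 7, 7, 1, 2]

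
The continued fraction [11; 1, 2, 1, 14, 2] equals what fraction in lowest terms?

1433/122

Fold from the inside: start with 2/1.
  14 + 1/2 = 29/2
  1 + 2/29 = 31/29
  2 + 29/31 = 91/31
  1 + 31/91 = 122/91
  11 + 91/122 = 1433/122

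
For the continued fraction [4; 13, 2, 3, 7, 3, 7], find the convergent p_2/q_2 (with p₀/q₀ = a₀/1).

Using pₖ = aₖpₖ₋₁ + pₖ₋₂, qₖ = aₖqₖ₋₁ + qₖ₋₂ (with p₋₁=1, p₋₂=0, q₋₁=0, q₋₂=1):
  k=0: a=4, p=4, q=1
  k=1: a=13, p=53, q=13
  k=2: a=2, p=110, q=27

110/27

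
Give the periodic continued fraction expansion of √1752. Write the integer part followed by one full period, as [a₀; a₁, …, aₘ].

[41; 1, 5, 1, 82]

a₀ = ⌊√1752⌋ = 41.
With m₀=0, d₀=1 and mₖ₊₁ = dₖaₖ − mₖ, dₖ₊₁ = (n − mₖ₊₁²)/dₖ, aₖ₊₁ = ⌊(a₀+mₖ₊₁)/dₖ₊₁⌋:
  k=1: m=41, d=71, a=1
  k=2: m=30, d=12, a=5
  k=3: m=30, d=71, a=1
  k=4: m=41, d=1, a=82
d=1 and a=2a₀=82 at k=4, so the next step gives (m, d) = (41, 71) again — its k=1 value — and the period has length 4.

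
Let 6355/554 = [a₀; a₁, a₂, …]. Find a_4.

2

6355 = 11·554 + 261   →  a_0 = 11
554 = 2·261 + 32   →  a_1 = 2
261 = 8·32 + 5   →  a_2 = 8
32 = 6·5 + 2   →  a_3 = 6
5 = 2·2 + 1   →  a_4 = 2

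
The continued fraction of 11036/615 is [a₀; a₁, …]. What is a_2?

11036 = 17·615 + 581   →  a_0 = 17
615 = 1·581 + 34   →  a_1 = 1
581 = 17·34 + 3   →  a_2 = 17

17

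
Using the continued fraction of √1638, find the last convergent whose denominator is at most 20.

√1638 = [40; 2, 8, 2, 80, …] (period length 4).
Convergents:
  p_0/q_0 = 40/1
  p_1/q_1 = 81/2
  p_2/q_2 = 688/17
  p_3/q_3 = 1457/36
q_2 = 17 ≤ 20 < 36 = q_3, so the answer is 688/17.

688/17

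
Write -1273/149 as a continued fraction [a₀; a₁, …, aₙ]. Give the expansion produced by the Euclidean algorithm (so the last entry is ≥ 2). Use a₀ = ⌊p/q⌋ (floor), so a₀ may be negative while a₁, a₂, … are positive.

-1273 = -9*149 + 68
149 = 2*68 + 13
68 = 5*13 + 3
13 = 4*3 + 1
3 = 3*1 + 0  (stop)
So -1273/149 = [-9; 2, 5, 4, 3].

[-9; 2, 5, 4, 3]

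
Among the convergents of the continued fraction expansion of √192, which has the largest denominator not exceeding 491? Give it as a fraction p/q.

√192 = [13; 1, 5, 1, 26, …] (period length 4).
Convergents:
  p_0/q_0 = 13/1
  p_1/q_1 = 14/1
  p_2/q_2 = 83/6
  p_3/q_3 = 97/7
  p_4/q_4 = 2605/188
  p_5/q_5 = 2702/195
  p_6/q_6 = 16115/1163
q_5 = 195 ≤ 491 < 1163 = q_6, so the answer is 2702/195.

2702/195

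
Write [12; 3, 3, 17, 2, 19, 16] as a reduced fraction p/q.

1369643/111348

Fold from the inside: start with 16/1.
  19 + 1/16 = 305/16
  2 + 16/305 = 626/305
  17 + 305/626 = 10947/626
  3 + 626/10947 = 33467/10947
  3 + 10947/33467 = 111348/33467
  12 + 33467/111348 = 1369643/111348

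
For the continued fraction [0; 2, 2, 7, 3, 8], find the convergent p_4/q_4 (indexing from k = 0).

47/116

Using pₖ = aₖpₖ₋₁ + pₖ₋₂, qₖ = aₖqₖ₋₁ + qₖ₋₂ (with p₋₁=1, p₋₂=0, q₋₁=0, q₋₂=1):
  k=0: a=0, p=0, q=1
  k=1: a=2, p=1, q=2
  k=2: a=2, p=2, q=5
  k=3: a=7, p=15, q=37
  k=4: a=3, p=47, q=116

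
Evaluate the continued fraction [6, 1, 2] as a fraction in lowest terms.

20/3

Fold from the inside: start with 2/1.
  1 + 1/2 = 3/2
  6 + 2/3 = 20/3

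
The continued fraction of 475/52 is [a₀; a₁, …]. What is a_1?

475 = 9·52 + 7   →  a_0 = 9
52 = 7·7 + 3   →  a_1 = 7

7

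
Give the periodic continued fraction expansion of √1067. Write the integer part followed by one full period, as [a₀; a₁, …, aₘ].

[32; 1, 1, 1, 64]

a₀ = ⌊√1067⌋ = 32.
With m₀=0, d₀=1 and mₖ₊₁ = dₖaₖ − mₖ, dₖ₊₁ = (n − mₖ₊₁²)/dₖ, aₖ₊₁ = ⌊(a₀+mₖ₊₁)/dₖ₊₁⌋:
  k=1: m=32, d=43, a=1
  k=2: m=11, d=22, a=1
  k=3: m=11, d=43, a=1
  k=4: m=32, d=1, a=64
d=1 and a=2a₀=64 at k=4, so the next step gives (m, d) = (32, 43) again — its k=1 value — and the period has length 4.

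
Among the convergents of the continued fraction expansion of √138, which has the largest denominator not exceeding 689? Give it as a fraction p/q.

4417/376

√138 = [11; 1, 2, 1, 22, …] (period length 4).
Convergents:
  p_0/q_0 = 11/1
  p_1/q_1 = 12/1
  p_2/q_2 = 35/3
  p_3/q_3 = 47/4
  p_4/q_4 = 1069/91
  p_5/q_5 = 1116/95
  p_6/q_6 = 3301/281
  p_7/q_7 = 4417/376
  p_8/q_8 = 100475/8553
q_7 = 376 ≤ 689 < 8553 = q_8, so the answer is 4417/376.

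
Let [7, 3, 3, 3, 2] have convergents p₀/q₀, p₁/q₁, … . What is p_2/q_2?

73/10

Using pₖ = aₖpₖ₋₁ + pₖ₋₂, qₖ = aₖqₖ₋₁ + qₖ₋₂ (with p₋₁=1, p₋₂=0, q₋₁=0, q₋₂=1):
  k=0: a=7, p=7, q=1
  k=1: a=3, p=22, q=3
  k=2: a=3, p=73, q=10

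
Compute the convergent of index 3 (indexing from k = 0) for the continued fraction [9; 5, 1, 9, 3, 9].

Using pₖ = aₖpₖ₋₁ + pₖ₋₂, qₖ = aₖqₖ₋₁ + qₖ₋₂ (with p₋₁=1, p₋₂=0, q₋₁=0, q₋₂=1):
  k=0: a=9, p=9, q=1
  k=1: a=5, p=46, q=5
  k=2: a=1, p=55, q=6
  k=3: a=9, p=541, q=59

541/59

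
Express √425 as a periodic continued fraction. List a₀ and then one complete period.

a₀ = ⌊√425⌋ = 20.
With m₀=0, d₀=1 and mₖ₊₁ = dₖaₖ − mₖ, dₖ₊₁ = (n − mₖ₊₁²)/dₖ, aₖ₊₁ = ⌊(a₀+mₖ₊₁)/dₖ₊₁⌋:
  k=1: m=20, d=25, a=1
  k=2: m=5, d=16, a=1
  k=3: m=11, d=19, a=1
  k=4: m=8, d=19, a=1
  k=5: m=11, d=16, a=1
  k=6: m=5, d=25, a=1
  k=7: m=20, d=1, a=40
d=1 and a=2a₀=40 at k=7, so the next step gives (m, d) = (20, 25) again — its k=1 value — and the period has length 7.

[20; 1, 1, 1, 1, 1, 1, 40]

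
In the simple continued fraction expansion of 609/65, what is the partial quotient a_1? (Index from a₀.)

609 = 9·65 + 24   →  a_0 = 9
65 = 2·24 + 17   →  a_1 = 2

2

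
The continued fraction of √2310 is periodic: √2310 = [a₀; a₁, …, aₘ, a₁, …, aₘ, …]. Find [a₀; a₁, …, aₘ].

a₀ = ⌊√2310⌋ = 48.
With m₀=0, d₀=1 and mₖ₊₁ = dₖaₖ − mₖ, dₖ₊₁ = (n − mₖ₊₁²)/dₖ, aₖ₊₁ = ⌊(a₀+mₖ₊₁)/dₖ₊₁⌋:
  k=1: m=48, d=6, a=16
  k=2: m=48, d=1, a=96
d=1 and a=2a₀=96 at k=2, so the next step gives (m, d) = (48, 6) again — its k=1 value — and the period has length 2.

[48; 16, 96]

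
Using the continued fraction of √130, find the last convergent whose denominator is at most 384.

2611/229

√130 = [11; 2, 2, 22, …] (period length 3).
Convergents:
  p_0/q_0 = 11/1
  p_1/q_1 = 23/2
  p_2/q_2 = 57/5
  p_3/q_3 = 1277/112
  p_4/q_4 = 2611/229
  p_5/q_5 = 6499/570
q_4 = 229 ≤ 384 < 570 = q_5, so the answer is 2611/229.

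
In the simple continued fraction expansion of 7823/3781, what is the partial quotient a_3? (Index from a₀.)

7823 = 2·3781 + 261   →  a_0 = 2
3781 = 14·261 + 127   →  a_1 = 14
261 = 2·127 + 7   →  a_2 = 2
127 = 18·7 + 1   →  a_3 = 18

18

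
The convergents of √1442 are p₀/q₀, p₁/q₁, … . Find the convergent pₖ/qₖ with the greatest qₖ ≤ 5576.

109630/2887

√1442 = [37; 1, 36, 1, 74, …] (period length 4).
Convergents:
  p_0/q_0 = 37/1
  p_1/q_1 = 38/1
  p_2/q_2 = 1405/37
  p_3/q_3 = 1443/38
  p_4/q_4 = 108187/2849
  p_5/q_5 = 109630/2887
  p_6/q_6 = 4054867/106781
q_5 = 2887 ≤ 5576 < 106781 = q_6, so the answer is 109630/2887.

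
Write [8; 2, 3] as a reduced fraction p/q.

Fold from the inside: start with 3/1.
  2 + 1/3 = 7/3
  8 + 3/7 = 59/7

59/7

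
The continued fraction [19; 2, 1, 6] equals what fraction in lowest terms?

387/20

Using pₖ = aₖpₖ₋₁ + pₖ₋₂ and qₖ = aₖqₖ₋₁ + qₖ₋₂:
  k=0: a=19, p=19, q=1
  k=1: a=2, p=39, q=2
  k=2: a=1, p=58, q=3
  k=3: a=6, p=387, q=20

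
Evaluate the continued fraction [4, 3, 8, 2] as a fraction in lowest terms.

Fold from the inside: start with 2/1.
  8 + 1/2 = 17/2
  3 + 2/17 = 53/17
  4 + 17/53 = 229/53

229/53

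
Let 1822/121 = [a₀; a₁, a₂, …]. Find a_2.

1822 = 15·121 + 7   →  a_0 = 15
121 = 17·7 + 2   →  a_1 = 17
7 = 3·2 + 1   →  a_2 = 3

3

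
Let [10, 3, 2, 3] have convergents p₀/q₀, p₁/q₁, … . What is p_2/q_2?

72/7

Using pₖ = aₖpₖ₋₁ + pₖ₋₂, qₖ = aₖqₖ₋₁ + qₖ₋₂ (with p₋₁=1, p₋₂=0, q₋₁=0, q₋₂=1):
  k=0: a=10, p=10, q=1
  k=1: a=3, p=31, q=3
  k=2: a=2, p=72, q=7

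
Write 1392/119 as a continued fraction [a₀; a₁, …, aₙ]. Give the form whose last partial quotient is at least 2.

[11; 1, 2, 3, 3, 1, 2]

1392 = 11·119 + 83
119 = 1·83 + 36
83 = 2·36 + 11
36 = 3·11 + 3
11 = 3·3 + 2
3 = 1·2 + 1
2 = 2·1 + 0  (stop)
So 1392/119 = [11; 1, 2, 3, 3, 1, 2].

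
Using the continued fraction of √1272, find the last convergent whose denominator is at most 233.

7668/215

√1272 = [35; 1, 1, 1, 70, …] (period length 4).
Convergents:
  p_0/q_0 = 35/1
  p_1/q_1 = 36/1
  p_2/q_2 = 71/2
  p_3/q_3 = 107/3
  p_4/q_4 = 7561/212
  p_5/q_5 = 7668/215
  p_6/q_6 = 15229/427
q_5 = 215 ≤ 233 < 427 = q_6, so the answer is 7668/215.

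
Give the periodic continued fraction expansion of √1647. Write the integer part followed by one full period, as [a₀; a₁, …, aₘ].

[40; 1, 1, 2, 1, 1, 80]

a₀ = ⌊√1647⌋ = 40.
With m₀=0, d₀=1 and mₖ₊₁ = dₖaₖ − mₖ, dₖ₊₁ = (n − mₖ₊₁²)/dₖ, aₖ₊₁ = ⌊(a₀+mₖ₊₁)/dₖ₊₁⌋:
  k=1: m=40, d=47, a=1
  k=2: m=7, d=34, a=1
  k=3: m=27, d=27, a=2
  k=4: m=27, d=34, a=1
  k=5: m=7, d=47, a=1
  k=6: m=40, d=1, a=80
d=1 and a=2a₀=80 at k=6, so the next step gives (m, d) = (40, 47) again — its k=1 value — and the period has length 6.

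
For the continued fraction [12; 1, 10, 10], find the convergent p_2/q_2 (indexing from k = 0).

Using pₖ = aₖpₖ₋₁ + pₖ₋₂, qₖ = aₖqₖ₋₁ + qₖ₋₂ (with p₋₁=1, p₋₂=0, q₋₁=0, q₋₂=1):
  k=0: a=12, p=12, q=1
  k=1: a=1, p=13, q=1
  k=2: a=10, p=142, q=11

142/11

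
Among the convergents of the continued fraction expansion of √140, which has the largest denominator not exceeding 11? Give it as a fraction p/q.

√140 = [11; 1, 4, 1, 22, …] (period length 4).
Convergents:
  p_0/q_0 = 11/1
  p_1/q_1 = 12/1
  p_2/q_2 = 59/5
  p_3/q_3 = 71/6
  p_4/q_4 = 1621/137
q_3 = 6 ≤ 11 < 137 = q_4, so the answer is 71/6.

71/6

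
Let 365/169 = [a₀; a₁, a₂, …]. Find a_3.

365 = 2·169 + 27   →  a_0 = 2
169 = 6·27 + 7   →  a_1 = 6
27 = 3·7 + 6   →  a_2 = 3
7 = 1·6 + 1   →  a_3 = 1

1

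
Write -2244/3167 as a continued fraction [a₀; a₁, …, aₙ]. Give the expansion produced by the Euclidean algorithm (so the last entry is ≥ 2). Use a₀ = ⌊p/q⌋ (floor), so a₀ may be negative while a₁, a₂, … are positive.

-2244 = -1×3167 + 923
3167 = 3×923 + 398
923 = 2×398 + 127
398 = 3×127 + 17
127 = 7×17 + 8
17 = 2×8 + 1
8 = 8×1 + 0  (stop)
So -2244/3167 = [-1; 3, 2, 3, 7, 2, 8].

[-1; 3, 2, 3, 7, 2, 8]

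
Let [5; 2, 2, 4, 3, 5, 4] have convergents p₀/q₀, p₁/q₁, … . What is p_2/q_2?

27/5

Using pₖ = aₖpₖ₋₁ + pₖ₋₂, qₖ = aₖqₖ₋₁ + qₖ₋₂ (with p₋₁=1, p₋₂=0, q₋₁=0, q₋₂=1):
  k=0: a=5, p=5, q=1
  k=1: a=2, p=11, q=2
  k=2: a=2, p=27, q=5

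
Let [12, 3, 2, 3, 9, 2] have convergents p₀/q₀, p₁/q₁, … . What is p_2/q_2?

Using pₖ = aₖpₖ₋₁ + pₖ₋₂, qₖ = aₖqₖ₋₁ + qₖ₋₂ (with p₋₁=1, p₋₂=0, q₋₁=0, q₋₂=1):
  k=0: a=12, p=12, q=1
  k=1: a=3, p=37, q=3
  k=2: a=2, p=86, q=7

86/7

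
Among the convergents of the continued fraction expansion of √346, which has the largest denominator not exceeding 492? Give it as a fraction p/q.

6901/371

√346 = [18; 1, 1, 1, 1, 36, …] (period length 5).
Convergents:
  p_0/q_0 = 18/1
  p_1/q_1 = 19/1
  p_2/q_2 = 37/2
  p_3/q_3 = 56/3
  p_4/q_4 = 93/5
  p_5/q_5 = 3404/183
  p_6/q_6 = 3497/188
  p_7/q_7 = 6901/371
  p_8/q_8 = 10398/559
q_7 = 371 ≤ 492 < 559 = q_8, so the answer is 6901/371.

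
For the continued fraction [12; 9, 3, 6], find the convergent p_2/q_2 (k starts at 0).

Using pₖ = aₖpₖ₋₁ + pₖ₋₂, qₖ = aₖqₖ₋₁ + qₖ₋₂ (with p₋₁=1, p₋₂=0, q₋₁=0, q₋₂=1):
  k=0: a=12, p=12, q=1
  k=1: a=9, p=109, q=9
  k=2: a=3, p=339, q=28

339/28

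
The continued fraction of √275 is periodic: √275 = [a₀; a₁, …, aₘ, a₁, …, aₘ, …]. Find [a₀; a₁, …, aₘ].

[16; 1, 1, 2, 1, 1, 32]

a₀ = ⌊√275⌋ = 16.
With m₀=0, d₀=1 and mₖ₊₁ = dₖaₖ − mₖ, dₖ₊₁ = (n − mₖ₊₁²)/dₖ, aₖ₊₁ = ⌊(a₀+mₖ₊₁)/dₖ₊₁⌋:
  k=1: m=16, d=19, a=1
  k=2: m=3, d=14, a=1
  k=3: m=11, d=11, a=2
  k=4: m=11, d=14, a=1
  k=5: m=3, d=19, a=1
  k=6: m=16, d=1, a=32
d=1 and a=2a₀=32 at k=6, so the next step gives (m, d) = (16, 19) again — its k=1 value — and the period has length 6.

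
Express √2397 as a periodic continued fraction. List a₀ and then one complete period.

[48; 1, 23, 2, 23, 1, 96]

a₀ = ⌊√2397⌋ = 48.
With m₀=0, d₀=1 and mₖ₊₁ = dₖaₖ − mₖ, dₖ₊₁ = (n − mₖ₊₁²)/dₖ, aₖ₊₁ = ⌊(a₀+mₖ₊₁)/dₖ₊₁⌋:
  k=1: m=48, d=93, a=1
  k=2: m=45, d=4, a=23
  k=3: m=47, d=47, a=2
  k=4: m=47, d=4, a=23
  k=5: m=45, d=93, a=1
  k=6: m=48, d=1, a=96
d=1 and a=2a₀=96 at k=6, so the next step gives (m, d) = (48, 93) again — its k=1 value — and the period has length 6.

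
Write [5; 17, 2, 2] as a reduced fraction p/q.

Using pₖ = aₖpₖ₋₁ + pₖ₋₂ and qₖ = aₖqₖ₋₁ + qₖ₋₂:
  k=0: a=5, p=5, q=1
  k=1: a=17, p=86, q=17
  k=2: a=2, p=177, q=35
  k=3: a=2, p=440, q=87

440/87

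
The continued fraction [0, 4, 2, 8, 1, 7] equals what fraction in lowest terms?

Fold from the inside: start with 7/1.
  1 + 1/7 = 8/7
  8 + 7/8 = 71/8
  2 + 8/71 = 150/71
  4 + 71/150 = 671/150
  0 + 150/671 = 150/671

150/671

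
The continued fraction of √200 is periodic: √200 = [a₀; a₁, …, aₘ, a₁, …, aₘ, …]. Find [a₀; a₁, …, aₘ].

a₀ = ⌊√200⌋ = 14.
With m₀=0, d₀=1 and mₖ₊₁ = dₖaₖ − mₖ, dₖ₊₁ = (n − mₖ₊₁²)/dₖ, aₖ₊₁ = ⌊(a₀+mₖ₊₁)/dₖ₊₁⌋:
  k=1: m=14, d=4, a=7
  k=2: m=14, d=1, a=28
d=1 and a=2a₀=28 at k=2, so the next step gives (m, d) = (14, 4) again — its k=1 value — and the period has length 2.

[14; 7, 28]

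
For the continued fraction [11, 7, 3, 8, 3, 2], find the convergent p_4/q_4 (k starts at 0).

Using pₖ = aₖpₖ₋₁ + pₖ₋₂, qₖ = aₖqₖ₋₁ + qₖ₋₂ (with p₋₁=1, p₋₂=0, q₋₁=0, q₋₂=1):
  k=0: a=11, p=11, q=1
  k=1: a=7, p=78, q=7
  k=2: a=3, p=245, q=22
  k=3: a=8, p=2038, q=183
  k=4: a=3, p=6359, q=571

6359/571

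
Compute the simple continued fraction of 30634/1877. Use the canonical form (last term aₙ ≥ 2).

[16; 3, 8, 2, 11, 3]

30634 = 16·1877 + 602
1877 = 3·602 + 71
602 = 8·71 + 34
71 = 2·34 + 3
34 = 11·3 + 1
3 = 3·1 + 0  (stop)
So 30634/1877 = [16; 3, 8, 2, 11, 3].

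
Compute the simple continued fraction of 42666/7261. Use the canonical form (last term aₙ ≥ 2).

42666 = 5·7261 + 6361
7261 = 1·6361 + 900
6361 = 7·900 + 61
900 = 14·61 + 46
61 = 1·46 + 15
46 = 3·15 + 1
15 = 15·1 + 0  (stop)
So 42666/7261 = [5; 1, 7, 14, 1, 3, 15].

[5; 1, 7, 14, 1, 3, 15]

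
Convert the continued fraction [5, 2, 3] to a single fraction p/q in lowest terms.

38/7

Using pₖ = aₖpₖ₋₁ + pₖ₋₂ and qₖ = aₖqₖ₋₁ + qₖ₋₂:
  k=0: a=5, p=5, q=1
  k=1: a=2, p=11, q=2
  k=2: a=3, p=38, q=7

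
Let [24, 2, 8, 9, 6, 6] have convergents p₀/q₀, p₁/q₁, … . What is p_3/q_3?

Using pₖ = aₖpₖ₋₁ + pₖ₋₂, qₖ = aₖqₖ₋₁ + qₖ₋₂ (with p₋₁=1, p₋₂=0, q₋₁=0, q₋₂=1):
  k=0: a=24, p=24, q=1
  k=1: a=2, p=49, q=2
  k=2: a=8, p=416, q=17
  k=3: a=9, p=3793, q=155

3793/155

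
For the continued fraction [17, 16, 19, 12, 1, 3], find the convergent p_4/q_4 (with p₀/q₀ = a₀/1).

67925/3981

Using pₖ = aₖpₖ₋₁ + pₖ₋₂, qₖ = aₖqₖ₋₁ + qₖ₋₂ (with p₋₁=1, p₋₂=0, q₋₁=0, q₋₂=1):
  k=0: a=17, p=17, q=1
  k=1: a=16, p=273, q=16
  k=2: a=19, p=5204, q=305
  k=3: a=12, p=62721, q=3676
  k=4: a=1, p=67925, q=3981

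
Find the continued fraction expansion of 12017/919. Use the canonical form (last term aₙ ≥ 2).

12017 = 13×919 + 70
919 = 13×70 + 9
70 = 7×9 + 7
9 = 1×7 + 2
7 = 3×2 + 1
2 = 2×1 + 0  (stop)
So 12017/919 = [13; 13, 7, 1, 3, 2].

[13; 13, 7, 1, 3, 2]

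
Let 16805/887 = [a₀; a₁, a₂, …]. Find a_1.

16805 = 18·887 + 839   →  a_0 = 18
887 = 1·839 + 48   →  a_1 = 1

1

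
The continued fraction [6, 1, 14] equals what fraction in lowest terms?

Using pₖ = aₖpₖ₋₁ + pₖ₋₂ and qₖ = aₖqₖ₋₁ + qₖ₋₂:
  k=0: a=6, p=6, q=1
  k=1: a=1, p=7, q=1
  k=2: a=14, p=104, q=15

104/15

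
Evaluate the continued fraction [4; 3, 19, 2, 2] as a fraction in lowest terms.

1281/296

Fold from the inside: start with 2/1.
  2 + 1/2 = 5/2
  19 + 2/5 = 97/5
  3 + 5/97 = 296/97
  4 + 97/296 = 1281/296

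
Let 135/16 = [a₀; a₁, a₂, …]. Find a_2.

3

135 = 8·16 + 7   →  a_0 = 8
16 = 2·7 + 2   →  a_1 = 2
7 = 3·2 + 1   →  a_2 = 3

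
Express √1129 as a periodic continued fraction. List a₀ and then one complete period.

[33; 1, 1, 1, 1, 66]

a₀ = ⌊√1129⌋ = 33.
With m₀=0, d₀=1 and mₖ₊₁ = dₖaₖ − mₖ, dₖ₊₁ = (n − mₖ₊₁²)/dₖ, aₖ₊₁ = ⌊(a₀+mₖ₊₁)/dₖ₊₁⌋:
  k=1: m=33, d=40, a=1
  k=2: m=7, d=27, a=1
  k=3: m=20, d=27, a=1
  k=4: m=7, d=40, a=1
  k=5: m=33, d=1, a=66
d=1 and a=2a₀=66 at k=5, so the next step gives (m, d) = (33, 40) again — its k=1 value — and the period has length 5.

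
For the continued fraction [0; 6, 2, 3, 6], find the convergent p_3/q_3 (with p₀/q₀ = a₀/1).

7/45

Using pₖ = aₖpₖ₋₁ + pₖ₋₂, qₖ = aₖqₖ₋₁ + qₖ₋₂ (with p₋₁=1, p₋₂=0, q₋₁=0, q₋₂=1):
  k=0: a=0, p=0, q=1
  k=1: a=6, p=1, q=6
  k=2: a=2, p=2, q=13
  k=3: a=3, p=7, q=45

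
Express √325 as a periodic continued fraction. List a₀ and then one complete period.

[18; 36]

a₀ = ⌊√325⌋ = 18.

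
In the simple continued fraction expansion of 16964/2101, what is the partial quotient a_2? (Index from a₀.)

16964 = 8·2101 + 156   →  a_0 = 8
2101 = 13·156 + 73   →  a_1 = 13
156 = 2·73 + 10   →  a_2 = 2

2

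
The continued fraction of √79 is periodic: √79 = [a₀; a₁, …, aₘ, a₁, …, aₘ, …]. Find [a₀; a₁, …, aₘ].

[8; 1, 7, 1, 16]

a₀ = ⌊√79⌋ = 8.
With m₀=0, d₀=1 and mₖ₊₁ = dₖaₖ − mₖ, dₖ₊₁ = (n − mₖ₊₁²)/dₖ, aₖ₊₁ = ⌊(a₀+mₖ₊₁)/dₖ₊₁⌋:
  k=1: m=8, d=15, a=1
  k=2: m=7, d=2, a=7
  k=3: m=7, d=15, a=1
  k=4: m=8, d=1, a=16
d=1 and a=2a₀=16 at k=4, so the next step gives (m, d) = (8, 15) again — its k=1 value — and the period has length 4.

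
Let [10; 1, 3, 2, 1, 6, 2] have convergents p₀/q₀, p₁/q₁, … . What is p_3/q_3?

97/9

Using pₖ = aₖpₖ₋₁ + pₖ₋₂, qₖ = aₖqₖ₋₁ + qₖ₋₂ (with p₋₁=1, p₋₂=0, q₋₁=0, q₋₂=1):
  k=0: a=10, p=10, q=1
  k=1: a=1, p=11, q=1
  k=2: a=3, p=43, q=4
  k=3: a=2, p=97, q=9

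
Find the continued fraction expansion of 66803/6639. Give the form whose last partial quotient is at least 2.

66803 = 10·6639 + 413
6639 = 16·413 + 31
413 = 13·31 + 10
31 = 3·10 + 1
10 = 10·1 + 0  (stop)
So 66803/6639 = [10; 16, 13, 3, 10].

[10; 16, 13, 3, 10]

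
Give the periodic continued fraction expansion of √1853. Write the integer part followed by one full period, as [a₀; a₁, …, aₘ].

a₀ = ⌊√1853⌋ = 43.
With m₀=0, d₀=1 and mₖ₊₁ = dₖaₖ − mₖ, dₖ₊₁ = (n − mₖ₊₁²)/dₖ, aₖ₊₁ = ⌊(a₀+mₖ₊₁)/dₖ₊₁⌋:
  k=1: m=43, d=4, a=21
  k=2: m=41, d=43, a=1
  k=3: m=2, d=43, a=1
  k=4: m=41, d=4, a=21
  k=5: m=43, d=1, a=86
d=1 and a=2a₀=86 at k=5, so the next step gives (m, d) = (43, 4) again — its k=1 value — and the period has length 5.

[43; 21, 1, 1, 21, 86]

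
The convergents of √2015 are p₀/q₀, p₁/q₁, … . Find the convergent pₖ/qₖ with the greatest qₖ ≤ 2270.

36315/809

√2015 = [44; 1, 7, 1, 88, …] (period length 4).
Convergents:
  p_0/q_0 = 44/1
  p_1/q_1 = 45/1
  p_2/q_2 = 359/8
  p_3/q_3 = 404/9
  p_4/q_4 = 35911/800
  p_5/q_5 = 36315/809
  p_6/q_6 = 290116/6463
q_5 = 809 ≤ 2270 < 6463 = q_6, so the answer is 36315/809.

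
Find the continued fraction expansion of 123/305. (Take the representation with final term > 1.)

123 = 0*305 + 123
305 = 2*123 + 59
123 = 2*59 + 5
59 = 11*5 + 4
5 = 1*4 + 1
4 = 4*1 + 0  (stop)
So 123/305 = [0; 2, 2, 11, 1, 4].

[0; 2, 2, 11, 1, 4]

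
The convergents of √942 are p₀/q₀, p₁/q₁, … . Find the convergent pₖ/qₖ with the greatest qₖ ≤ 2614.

73446/2393

√942 = [30; 1, 2, 4, 20, 4, 2, 1, 60, …] (period length 8).
Convergents:
  p_0/q_0 = 30/1
  p_1/q_1 = 31/1
  p_2/q_2 = 92/3
  p_3/q_3 = 399/13
  p_4/q_4 = 8072/263
  p_5/q_5 = 32687/1065
  p_6/q_6 = 73446/2393
  p_7/q_7 = 106133/3458
q_6 = 2393 ≤ 2614 < 3458 = q_7, so the answer is 73446/2393.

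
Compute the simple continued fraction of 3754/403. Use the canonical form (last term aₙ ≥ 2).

3754 = 9*403 + 127
403 = 3*127 + 22
127 = 5*22 + 17
22 = 1*17 + 5
17 = 3*5 + 2
5 = 2*2 + 1
2 = 2*1 + 0  (stop)
So 3754/403 = [9; 3, 5, 1, 3, 2, 2].

[9; 3, 5, 1, 3, 2, 2]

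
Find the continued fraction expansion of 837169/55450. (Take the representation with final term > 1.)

837169 = 15*55450 + 5419
55450 = 10*5419 + 1260
5419 = 4*1260 + 379
1260 = 3*379 + 123
379 = 3*123 + 10
123 = 12*10 + 3
10 = 3*3 + 1
3 = 3*1 + 0  (stop)
So 837169/55450 = [15; 10, 4, 3, 3, 12, 3, 3].

[15; 10, 4, 3, 3, 12, 3, 3]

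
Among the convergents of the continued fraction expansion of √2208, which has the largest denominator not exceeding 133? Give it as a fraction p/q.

√2208 = [46; 1, 92, …] (period length 2).
Convergents:
  p_0/q_0 = 46/1
  p_1/q_1 = 47/1
  p_2/q_2 = 4370/93
  p_3/q_3 = 4417/94
  p_4/q_4 = 410734/8741
q_3 = 94 ≤ 133 < 8741 = q_4, so the answer is 4417/94.

4417/94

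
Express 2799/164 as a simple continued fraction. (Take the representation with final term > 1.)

[17; 14, 1, 10]

2799 = 17·164 + 11
164 = 14·11 + 10
11 = 1·10 + 1
10 = 10·1 + 0  (stop)
So 2799/164 = [17; 14, 1, 10].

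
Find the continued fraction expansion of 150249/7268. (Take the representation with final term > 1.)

[20; 1, 2, 18, 6, 4, 5]

150249 = 20×7268 + 4889
7268 = 1×4889 + 2379
4889 = 2×2379 + 131
2379 = 18×131 + 21
131 = 6×21 + 5
21 = 4×5 + 1
5 = 5×1 + 0  (stop)
So 150249/7268 = [20; 1, 2, 18, 6, 4, 5].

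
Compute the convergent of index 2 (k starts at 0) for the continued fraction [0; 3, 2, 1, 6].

Using pₖ = aₖpₖ₋₁ + pₖ₋₂, qₖ = aₖqₖ₋₁ + qₖ₋₂ (with p₋₁=1, p₋₂=0, q₋₁=0, q₋₂=1):
  k=0: a=0, p=0, q=1
  k=1: a=3, p=1, q=3
  k=2: a=2, p=2, q=7

2/7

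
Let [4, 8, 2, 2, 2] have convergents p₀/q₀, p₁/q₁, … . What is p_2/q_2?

Using pₖ = aₖpₖ₋₁ + pₖ₋₂, qₖ = aₖqₖ₋₁ + qₖ₋₂ (with p₋₁=1, p₋₂=0, q₋₁=0, q₋₂=1):
  k=0: a=4, p=4, q=1
  k=1: a=8, p=33, q=8
  k=2: a=2, p=70, q=17

70/17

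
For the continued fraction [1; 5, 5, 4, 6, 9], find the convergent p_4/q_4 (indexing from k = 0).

811/680

Using pₖ = aₖpₖ₋₁ + pₖ₋₂, qₖ = aₖqₖ₋₁ + qₖ₋₂ (with p₋₁=1, p₋₂=0, q₋₁=0, q₋₂=1):
  k=0: a=1, p=1, q=1
  k=1: a=5, p=6, q=5
  k=2: a=5, p=31, q=26
  k=3: a=4, p=130, q=109
  k=4: a=6, p=811, q=680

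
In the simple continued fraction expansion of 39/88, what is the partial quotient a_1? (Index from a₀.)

2

39 = 0·88 + 39   →  a_0 = 0
88 = 2·39 + 10   →  a_1 = 2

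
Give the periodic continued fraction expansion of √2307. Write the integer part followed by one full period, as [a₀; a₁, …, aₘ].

[48; 32, 96]

a₀ = ⌊√2307⌋ = 48.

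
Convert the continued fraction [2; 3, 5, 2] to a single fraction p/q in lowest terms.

81/35

Fold from the inside: start with 2/1.
  5 + 1/2 = 11/2
  3 + 2/11 = 35/11
  2 + 11/35 = 81/35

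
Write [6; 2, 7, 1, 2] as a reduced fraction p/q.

Fold from the inside: start with 2/1.
  1 + 1/2 = 3/2
  7 + 2/3 = 23/3
  2 + 3/23 = 49/23
  6 + 23/49 = 317/49

317/49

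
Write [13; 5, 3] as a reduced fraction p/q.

Fold from the inside: start with 3/1.
  5 + 1/3 = 16/3
  13 + 3/16 = 211/16

211/16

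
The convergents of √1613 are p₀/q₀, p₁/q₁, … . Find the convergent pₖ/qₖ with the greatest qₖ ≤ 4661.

119121/2966

√1613 = [40; 6, 6, 80, …] (period length 3).
Convergents:
  p_0/q_0 = 40/1
  p_1/q_1 = 241/6
  p_2/q_2 = 1486/37
  p_3/q_3 = 119121/2966
  p_4/q_4 = 716212/17833
q_3 = 2966 ≤ 4661 < 17833 = q_4, so the answer is 119121/2966.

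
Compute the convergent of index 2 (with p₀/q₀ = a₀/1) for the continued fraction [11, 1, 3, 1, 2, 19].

Using pₖ = aₖpₖ₋₁ + pₖ₋₂, qₖ = aₖqₖ₋₁ + qₖ₋₂ (with p₋₁=1, p₋₂=0, q₋₁=0, q₋₂=1):
  k=0: a=11, p=11, q=1
  k=1: a=1, p=12, q=1
  k=2: a=3, p=47, q=4

47/4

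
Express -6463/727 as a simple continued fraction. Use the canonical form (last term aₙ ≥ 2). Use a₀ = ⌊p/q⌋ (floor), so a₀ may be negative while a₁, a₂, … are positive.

-6463 = -9·727 + 80
727 = 9·80 + 7
80 = 11·7 + 3
7 = 2·3 + 1
3 = 3·1 + 0  (stop)
So -6463/727 = [-9; 9, 11, 2, 3].

[-9; 9, 11, 2, 3]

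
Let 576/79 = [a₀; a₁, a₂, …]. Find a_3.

3

576 = 7·79 + 23   →  a_0 = 7
79 = 3·23 + 10   →  a_1 = 3
23 = 2·10 + 3   →  a_2 = 2
10 = 3·3 + 1   →  a_3 = 3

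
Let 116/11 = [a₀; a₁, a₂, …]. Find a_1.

1

116 = 10·11 + 6   →  a_0 = 10
11 = 1·6 + 5   →  a_1 = 1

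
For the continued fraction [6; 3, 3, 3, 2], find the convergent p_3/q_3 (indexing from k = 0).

208/33

Using pₖ = aₖpₖ₋₁ + pₖ₋₂, qₖ = aₖqₖ₋₁ + qₖ₋₂ (with p₋₁=1, p₋₂=0, q₋₁=0, q₋₂=1):
  k=0: a=6, p=6, q=1
  k=1: a=3, p=19, q=3
  k=2: a=3, p=63, q=10
  k=3: a=3, p=208, q=33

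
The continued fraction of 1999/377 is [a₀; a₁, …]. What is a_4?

1

1999 = 5·377 + 114   →  a_0 = 5
377 = 3·114 + 35   →  a_1 = 3
114 = 3·35 + 9   →  a_2 = 3
35 = 3·9 + 8   →  a_3 = 3
9 = 1·8 + 1   →  a_4 = 1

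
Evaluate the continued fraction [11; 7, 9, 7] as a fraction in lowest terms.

5069/455

Using pₖ = aₖpₖ₋₁ + pₖ₋₂ and qₖ = aₖqₖ₋₁ + qₖ₋₂:
  k=0: a=11, p=11, q=1
  k=1: a=7, p=78, q=7
  k=2: a=9, p=713, q=64
  k=3: a=7, p=5069, q=455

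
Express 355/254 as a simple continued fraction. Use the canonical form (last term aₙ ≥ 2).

[1; 2, 1, 1, 16, 3]

355 = 1·254 + 101
254 = 2·101 + 52
101 = 1·52 + 49
52 = 1·49 + 3
49 = 16·3 + 1
3 = 3·1 + 0  (stop)
So 355/254 = [1; 2, 1, 1, 16, 3].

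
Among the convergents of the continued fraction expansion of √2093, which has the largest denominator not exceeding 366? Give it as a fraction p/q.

√2093 = [45; 1, 2, 1, 90, …] (period length 4).
Convergents:
  p_0/q_0 = 45/1
  p_1/q_1 = 46/1
  p_2/q_2 = 137/3
  p_3/q_3 = 183/4
  p_4/q_4 = 16607/363
  p_5/q_5 = 16790/367
q_4 = 363 ≤ 366 < 367 = q_5, so the answer is 16607/363.

16607/363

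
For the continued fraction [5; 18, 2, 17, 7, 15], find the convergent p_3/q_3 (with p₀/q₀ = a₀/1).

3270/647

Using pₖ = aₖpₖ₋₁ + pₖ₋₂, qₖ = aₖqₖ₋₁ + qₖ₋₂ (with p₋₁=1, p₋₂=0, q₋₁=0, q₋₂=1):
  k=0: a=5, p=5, q=1
  k=1: a=18, p=91, q=18
  k=2: a=2, p=187, q=37
  k=3: a=17, p=3270, q=647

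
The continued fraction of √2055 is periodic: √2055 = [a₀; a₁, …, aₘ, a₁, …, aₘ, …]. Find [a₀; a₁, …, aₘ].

a₀ = ⌊√2055⌋ = 45.

[45; 3, 90]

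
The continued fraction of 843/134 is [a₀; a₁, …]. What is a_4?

2

843 = 6·134 + 39   →  a_0 = 6
134 = 3·39 + 17   →  a_1 = 3
39 = 2·17 + 5   →  a_2 = 2
17 = 3·5 + 2   →  a_3 = 3
5 = 2·2 + 1   →  a_4 = 2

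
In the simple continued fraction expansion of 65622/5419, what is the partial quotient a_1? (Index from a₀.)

9

65622 = 12·5419 + 594   →  a_0 = 12
5419 = 9·594 + 73   →  a_1 = 9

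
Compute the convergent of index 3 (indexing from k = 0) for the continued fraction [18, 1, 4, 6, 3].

Using pₖ = aₖpₖ₋₁ + pₖ₋₂, qₖ = aₖqₖ₋₁ + qₖ₋₂ (with p₋₁=1, p₋₂=0, q₋₁=0, q₋₂=1):
  k=0: a=18, p=18, q=1
  k=1: a=1, p=19, q=1
  k=2: a=4, p=94, q=5
  k=3: a=6, p=583, q=31

583/31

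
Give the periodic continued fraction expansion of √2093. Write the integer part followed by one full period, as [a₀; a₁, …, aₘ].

[45; 1, 2, 1, 90]

a₀ = ⌊√2093⌋ = 45.
With m₀=0, d₀=1 and mₖ₊₁ = dₖaₖ − mₖ, dₖ₊₁ = (n − mₖ₊₁²)/dₖ, aₖ₊₁ = ⌊(a₀+mₖ₊₁)/dₖ₊₁⌋:
  k=1: m=45, d=68, a=1
  k=2: m=23, d=23, a=2
  k=3: m=23, d=68, a=1
  k=4: m=45, d=1, a=90
d=1 and a=2a₀=90 at k=4, so the next step gives (m, d) = (45, 68) again — its k=1 value — and the period has length 4.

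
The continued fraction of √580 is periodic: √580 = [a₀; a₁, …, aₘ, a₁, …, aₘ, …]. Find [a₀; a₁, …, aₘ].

[24; 12, 48]

a₀ = ⌊√580⌋ = 24.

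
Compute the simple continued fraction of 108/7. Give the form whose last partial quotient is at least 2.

108 = 15·7 + 3
7 = 2·3 + 1
3 = 3·1 + 0  (stop)
So 108/7 = [15; 2, 3].

[15; 2, 3]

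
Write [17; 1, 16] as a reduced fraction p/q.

305/17

Using pₖ = aₖpₖ₋₁ + pₖ₋₂ and qₖ = aₖqₖ₋₁ + qₖ₋₂:
  k=0: a=17, p=17, q=1
  k=1: a=1, p=18, q=1
  k=2: a=16, p=305, q=17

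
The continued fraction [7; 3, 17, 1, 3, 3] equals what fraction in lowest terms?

Using pₖ = aₖpₖ₋₁ + pₖ₋₂ and qₖ = aₖqₖ₋₁ + qₖ₋₂:
  k=0: a=7, p=7, q=1
  k=1: a=3, p=22, q=3
  k=2: a=17, p=381, q=52
  k=3: a=1, p=403, q=55
  k=4: a=3, p=1590, q=217
  k=5: a=3, p=5173, q=706

5173/706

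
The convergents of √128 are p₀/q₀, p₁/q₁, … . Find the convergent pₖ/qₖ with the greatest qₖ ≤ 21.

√128 = [11; 3, 5, 3, 22, …] (period length 4).
Convergents:
  p_0/q_0 = 11/1
  p_1/q_1 = 34/3
  p_2/q_2 = 181/16
  p_3/q_3 = 577/51
q_2 = 16 ≤ 21 < 51 = q_3, so the answer is 181/16.

181/16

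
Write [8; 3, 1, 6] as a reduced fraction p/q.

223/27

Fold from the inside: start with 6/1.
  1 + 1/6 = 7/6
  3 + 6/7 = 27/7
  8 + 7/27 = 223/27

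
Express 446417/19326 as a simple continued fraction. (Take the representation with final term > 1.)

446417 = 23*19326 + 1919
19326 = 10*1919 + 136
1919 = 14*136 + 15
136 = 9*15 + 1
15 = 15*1 + 0  (stop)
So 446417/19326 = [23; 10, 14, 9, 15].

[23; 10, 14, 9, 15]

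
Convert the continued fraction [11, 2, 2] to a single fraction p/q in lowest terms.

Fold from the inside: start with 2/1.
  2 + 1/2 = 5/2
  11 + 2/5 = 57/5

57/5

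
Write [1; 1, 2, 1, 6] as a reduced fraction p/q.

Using pₖ = aₖpₖ₋₁ + pₖ₋₂ and qₖ = aₖqₖ₋₁ + qₖ₋₂:
  k=0: a=1, p=1, q=1
  k=1: a=1, p=2, q=1
  k=2: a=2, p=5, q=3
  k=3: a=1, p=7, q=4
  k=4: a=6, p=47, q=27

47/27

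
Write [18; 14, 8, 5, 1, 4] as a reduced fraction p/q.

60483/3347

Using pₖ = aₖpₖ₋₁ + pₖ₋₂ and qₖ = aₖqₖ₋₁ + qₖ₋₂:
  k=0: a=18, p=18, q=1
  k=1: a=14, p=253, q=14
  k=2: a=8, p=2042, q=113
  k=3: a=5, p=10463, q=579
  k=4: a=1, p=12505, q=692
  k=5: a=4, p=60483, q=3347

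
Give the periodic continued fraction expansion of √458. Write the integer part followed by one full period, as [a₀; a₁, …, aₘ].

a₀ = ⌊√458⌋ = 21.
With m₀=0, d₀=1 and mₖ₊₁ = dₖaₖ − mₖ, dₖ₊₁ = (n − mₖ₊₁²)/dₖ, aₖ₊₁ = ⌊(a₀+mₖ₊₁)/dₖ₊₁⌋:
  k=1: m=21, d=17, a=2
  k=2: m=13, d=17, a=2
  k=3: m=21, d=1, a=42
d=1 and a=2a₀=42 at k=3, so the next step gives (m, d) = (21, 17) again — its k=1 value — and the period has length 3.

[21; 2, 2, 42]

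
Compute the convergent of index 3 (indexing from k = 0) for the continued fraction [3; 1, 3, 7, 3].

109/29

Using pₖ = aₖpₖ₋₁ + pₖ₋₂, qₖ = aₖqₖ₋₁ + qₖ₋₂ (with p₋₁=1, p₋₂=0, q₋₁=0, q₋₂=1):
  k=0: a=3, p=3, q=1
  k=1: a=1, p=4, q=1
  k=2: a=3, p=15, q=4
  k=3: a=7, p=109, q=29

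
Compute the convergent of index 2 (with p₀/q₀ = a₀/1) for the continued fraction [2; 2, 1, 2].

Using pₖ = aₖpₖ₋₁ + pₖ₋₂, qₖ = aₖqₖ₋₁ + qₖ₋₂ (with p₋₁=1, p₋₂=0, q₋₁=0, q₋₂=1):
  k=0: a=2, p=2, q=1
  k=1: a=2, p=5, q=2
  k=2: a=1, p=7, q=3

7/3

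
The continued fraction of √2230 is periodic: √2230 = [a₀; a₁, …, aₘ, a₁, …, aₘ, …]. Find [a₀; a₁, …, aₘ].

[47; 4, 2, 18, 2, 4, 94]

a₀ = ⌊√2230⌋ = 47.
With m₀=0, d₀=1 and mₖ₊₁ = dₖaₖ − mₖ, dₖ₊₁ = (n − mₖ₊₁²)/dₖ, aₖ₊₁ = ⌊(a₀+mₖ₊₁)/dₖ₊₁⌋:
  k=1: m=47, d=21, a=4
  k=2: m=37, d=41, a=2
  k=3: m=45, d=5, a=18
  k=4: m=45, d=41, a=2
  k=5: m=37, d=21, a=4
  k=6: m=47, d=1, a=94
d=1 and a=2a₀=94 at k=6, so the next step gives (m, d) = (47, 21) again — its k=1 value — and the period has length 6.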